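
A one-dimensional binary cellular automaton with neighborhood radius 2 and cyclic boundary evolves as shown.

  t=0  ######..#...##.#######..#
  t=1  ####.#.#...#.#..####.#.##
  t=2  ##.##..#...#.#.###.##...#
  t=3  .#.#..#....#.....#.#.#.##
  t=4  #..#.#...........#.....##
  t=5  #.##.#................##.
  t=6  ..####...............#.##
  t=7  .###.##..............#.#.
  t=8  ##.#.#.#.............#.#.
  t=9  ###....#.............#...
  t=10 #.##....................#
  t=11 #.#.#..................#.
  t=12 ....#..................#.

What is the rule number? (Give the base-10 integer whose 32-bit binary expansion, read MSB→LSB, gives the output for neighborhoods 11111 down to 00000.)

  [31] ##### => #  t=0,i=1
  [30] ####. => .  t=0,i=4
  [29] ###.# => #  t=1,i=3
  [28] ###.. => #  t=0,i=5
  [27] ##.## => .  t=0,i=14
  [26] ##.#. => #  t=1,i=4
  [25] ##..# => .  t=0,i=6
  [24] ##... => #  t=2,i=21
  [23] #.### => .  t=0,i=15
  [22] #.##. => #  t=2,i=3
  [21] #.#.# => .  t=1,i=5
  [20] #.#.. => #  t=1,i=7
  [19] #..## => #  t=0,i=23
  [18] #..#. => #  t=0,i=7
  [17] #...# => .  t=0,i=10
  [16] #.... => .  t=3,i=8
  [15] .#### => #  t=0,i=0
  [14] .###. => .  t=2,i=0
  [13] .##.# => #  t=0,i=13
  [12] .##.. => .  t=2,i=4
  [11] .#.## => .  t=1,i=22
  [10] .#.#. => .  t=1,i=6
  [9] .#..# => .  t=1,i=14
  [8] .#... => .  t=0,i=9
  [7] ..### => #  t=0,i=24
  [6] ..##. => .  t=0,i=12
  [5] ..#.# => #  t=1,i=11
  [4] ..#.. => .  t=0,i=8
  [3] ...## => #  t=0,i=11
  [2] ...#. => .  t=1,i=10
  [1] ....# => .  t=3,i=9
  [0] ..... => .  t=3,i=14
  bits 10110101010111001010000010101000 = 3042746536

3042746536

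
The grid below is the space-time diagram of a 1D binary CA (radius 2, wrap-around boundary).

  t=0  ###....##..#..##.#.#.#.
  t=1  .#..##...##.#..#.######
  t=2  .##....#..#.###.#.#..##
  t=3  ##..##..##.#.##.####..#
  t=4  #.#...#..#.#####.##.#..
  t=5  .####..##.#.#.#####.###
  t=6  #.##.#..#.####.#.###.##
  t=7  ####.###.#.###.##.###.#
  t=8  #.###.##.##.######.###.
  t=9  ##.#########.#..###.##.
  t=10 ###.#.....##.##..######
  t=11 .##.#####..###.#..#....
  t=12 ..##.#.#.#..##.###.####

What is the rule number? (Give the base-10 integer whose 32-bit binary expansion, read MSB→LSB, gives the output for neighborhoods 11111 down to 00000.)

  [31] ##### => .  t=1,i=19
  [30] ####. => #  t=1,i=21
  [29] ###.# => #  t=1,i=22
  [28] ###.. => .  t=0,i=2
  [27] ##.## => #  t=2,i=0
  [26] ##.#. => .  t=0,i=16
  [25] ##..# => #  t=0,i=9
  [24] ##... => .  t=0,i=3
  [23] #.### => .  t=0,i=0
  [22] #.##. => #  t=2,i=1
  [21] #.#.# => #  t=0,i=17
  [20] #.#.. => #  t=1,i=1
  [19] #..## => .  t=0,i=13
  [18] #..#. => #  t=0,i=10
  [17] #...# => #  t=1,i=7
  [16] #.... => #  t=0,i=4
  [15] .#### => #  t=1,i=18
  [14] .###. => #  t=0,i=1
  [13] .##.# => #  t=0,i=15
  [12] .##.. => .  t=0,i=8
  [11] .#.## => #  t=0,i=22
  [10] .#.#. => #  t=0,i=18
  [9] .#..# => #  t=0,i=12
  [8] .#... => #  t=4,i=3
  [7] ..### => .  t=3,i=22
  [6] ..##. => .  t=0,i=7
  [5] ..#.# => .  t=1,i=15
  [4] ..#.. => .  t=0,i=11
  [3] ...## => .  t=0,i=6
  [2] ...#. => .  t=2,i=6
  [1] ....# => #  t=0,i=5
  [0] ..... => #  t=10,i=7
  bits 01101010011101111110111100000011 = 1786244867

1786244867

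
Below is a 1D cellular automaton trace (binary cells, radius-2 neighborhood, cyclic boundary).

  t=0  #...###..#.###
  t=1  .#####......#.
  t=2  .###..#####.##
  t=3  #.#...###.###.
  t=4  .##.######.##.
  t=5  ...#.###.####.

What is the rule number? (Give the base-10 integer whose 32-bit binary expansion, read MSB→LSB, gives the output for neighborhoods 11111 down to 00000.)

  ##### -> #   bit 31 = 1  t=1,i=3
  ####. -> .   bit 30 = 0  t=0,i=13
  ###.# -> #   bit 29 = 1  t=2,i=10
  ###.. -> .   bit 28 = 0  t=0,i=0
  ##.## -> #   bit 27 = 1  t=2,i=0
  ##.#. -> .   bit 26 = 0  t=3,i=13
  ##..# -> .   bit 25 = 0  t=0,i=7
  ##... -> #   bit 24 = 1  t=0,i=1
  #.### -> .   bit 23 = 0  t=0,i=11
  #.##. -> #   bit 22 = 1  t=2,i=12
  #.#.# -> .   bit 21 = 0  t=3,i=0
  #.#.. -> #   bit 20 = 1  t=3,i=2
  #..## -> .   bit 19 = 0  t=1,i=0
  #..#. -> .   bit 18 = 0  t=0,i=8
  #...# -> #   bit 17 = 1  t=0,i=2
  #.... -> #   bit 16 = 1  t=1,i=7
  .#### -> #   bit 15 = 1  t=0,i=12
  .###. -> #   bit 14 = 1  t=0,i=5
  .##.# -> .   bit 13 = 0  t=2,i=13
  .##.. -> #   bit 12 = 1  t=4,i=12
  .#.## -> .   bit 11 = 0  t=0,i=10
  .#.#. -> #   bit 10 = 1  t=3,i=1
  .#..# -> #   bit 9 = 1  t=1,i=13
  .#... -> .   bit 8 = 0  t=3,i=3
  ..### -> #   bit 7 = 1  t=0,i=4
  ..##. -> .   bit 6 = 0  t=4,i=1
  ..#.# -> .   bit 5 = 0  t=0,i=9
  ..#.. -> #   bit 4 = 1  t=1,i=12
  ...## -> #   bit 3 = 1  t=0,i=3
  ...#. -> .   bit 2 = 0  t=1,i=11
  ....# -> #   bit 1 = 1  t=1,i=10
  ..... -> #   bit 0 = 1  t=1,i=8
  bits 10101001010100111101011010011011 = 2840843931

2840843931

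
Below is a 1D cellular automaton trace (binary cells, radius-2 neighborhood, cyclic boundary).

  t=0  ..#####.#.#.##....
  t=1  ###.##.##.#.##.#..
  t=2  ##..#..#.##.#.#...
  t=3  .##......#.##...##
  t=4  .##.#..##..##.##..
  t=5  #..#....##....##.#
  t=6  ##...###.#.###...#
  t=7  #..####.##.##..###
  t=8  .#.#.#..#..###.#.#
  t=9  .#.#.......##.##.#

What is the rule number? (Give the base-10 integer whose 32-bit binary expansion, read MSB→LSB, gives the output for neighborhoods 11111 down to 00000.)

  [31] ##### => #  t=0,i=4
  [30] ####. => #  t=0,i=5
  [29] ###.# => .  t=0,i=6
  [28] ###.. => .  t=6,i=1
  [27] ##.## => .  t=1,i=3
  [26] ##.#. => #  t=0,i=7
  [25] ##..# => #  t=2,i=2
  [24] ##... => .  t=0,i=14
  [23] #.### => #  t=6,i=11
  [22] #.##. => #  t=0,i=12
  [21] #.#.# => #  t=0,i=8
  [20] #.#.. => .  t=1,i=15
  [19] #..## => .  t=1,i=17
  [18] #..#. => .  t=2,i=3
  [17] #...# => #  t=2,i=16
  [16] #.... => #  t=0,i=15
  [15] .#### => .  t=0,i=3
  [14] .###. => #  t=1,i=1
  [13] .##.# => .  t=1,i=5
  [12] .##.. => #  t=0,i=13
  [11] .#.## => .  t=0,i=11
  [10] .#.#. => .  t=0,i=9
  [9] .#..# => .  t=1,i=16
  [8] .#... => .  t=2,i=15
  [7] ..### => #  t=0,i=2
  [6] ..##. => .  t=2,i=0
  [5] ..#.# => .  t=2,i=7
  [4] ..#.. => .  t=2,i=4
  [3] ...## => #  t=0,i=1
  [2] ...#. => #  t=3,i=8
  [1] ....# => #  t=0,i=0
  [0] ..... => .  t=0,i=16
  bits 11000110111000110101000010001110 = 3336786062

3336786062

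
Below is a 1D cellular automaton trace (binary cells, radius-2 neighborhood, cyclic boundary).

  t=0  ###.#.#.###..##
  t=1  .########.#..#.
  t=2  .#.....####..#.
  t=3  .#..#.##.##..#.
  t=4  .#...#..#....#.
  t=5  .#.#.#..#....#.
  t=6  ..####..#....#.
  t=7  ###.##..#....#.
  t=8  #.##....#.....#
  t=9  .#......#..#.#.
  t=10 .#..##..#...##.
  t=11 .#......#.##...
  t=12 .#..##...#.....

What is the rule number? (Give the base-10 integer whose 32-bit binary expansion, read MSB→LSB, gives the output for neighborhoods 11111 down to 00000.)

  [31] ##### => .  t=0,i=0
  [30] ####. => #  t=0,i=1
  [29] ###.# => #  t=0,i=2
  [28] ###.. => #  t=0,i=10
  [27] ##.## => #  t=3,i=8
  [26] ##.#. => #  t=0,i=3
  [25] ##..# => .  t=0,i=11
  [24] ##... => .  t=8,i=4
  [23] #.### => #  t=0,i=8
  [22] #.##. => .  t=3,i=6
  [21] #.#.# => #  t=0,i=4
  [20] #.#.. => #  t=1,i=10
  [19] #..## => .  t=0,i=12
  [18] #..#. => .  t=1,i=12
  [17] #...# => #  t=4,i=3
  [16] #.... => .  t=2,i=3
  [15] .#### => .  t=0,i=14
  [14] .###. => .  t=0,i=9
  [13] .##.# => .  t=3,i=7
  [12] .##.. => .  t=3,i=10
  [11] .#.## => #  t=0,i=7
  [10] .#.#. => #  t=0,i=5
  [9] .#..# => .  t=1,i=11
  [8] .#... => .  t=2,i=2
  [7] ..### => #  t=0,i=13
  [6] ..##. => .  t=8,i=14
  [5] ..#.# => .  t=3,i=4
  [4] ..#.. => #  t=1,i=13
  [3] ...## => #  t=2,i=6
  [2] ...#. => .  t=4,i=4
  [1] ....# => .  t=2,i=5
  [0] ..... => #  t=2,i=4
  bits 01111100101100100000110010011001 = 2092043417

2092043417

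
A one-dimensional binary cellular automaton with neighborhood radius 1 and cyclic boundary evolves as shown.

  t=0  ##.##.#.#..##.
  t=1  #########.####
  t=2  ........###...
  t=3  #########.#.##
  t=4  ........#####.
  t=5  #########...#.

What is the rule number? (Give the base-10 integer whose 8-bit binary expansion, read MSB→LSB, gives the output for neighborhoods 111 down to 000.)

111

  nb ###: next=.  (t=1,i=0, bit7=0)
  nb ##.: next=#  (t=0,i=1, bit6=1)
  nb #.#: next=#  (t=0,i=2, bit5=1)
  nb #..: next=.  (t=0,i=9, bit4=0)
  nb .##: next=#  (t=0,i=0, bit3=1)
  nb .#.: next=#  (t=0,i=6, bit2=1)
  nb ..#: next=#  (t=0,i=10, bit1=1)
  nb ...: next=#  (t=2,i=0, bit0=1)
  bits 01101111 = 111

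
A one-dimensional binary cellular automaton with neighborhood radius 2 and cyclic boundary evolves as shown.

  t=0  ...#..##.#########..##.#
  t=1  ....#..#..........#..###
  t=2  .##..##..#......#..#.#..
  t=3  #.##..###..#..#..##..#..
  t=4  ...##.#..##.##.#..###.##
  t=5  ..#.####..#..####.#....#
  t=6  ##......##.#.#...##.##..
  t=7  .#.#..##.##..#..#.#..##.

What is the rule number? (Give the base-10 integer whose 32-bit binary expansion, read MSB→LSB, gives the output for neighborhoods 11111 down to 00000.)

102052490

  ##### -> .   bit 31 = 0  t=0,i=11
  ####. -> .   bit 30 = 0  t=0,i=16
  ###.# -> .   bit 29 = 0  t=4,i=20
  ###.. -> .   bit 28 = 0  t=0,i=17
  ##.## -> .   bit 27 = 0  t=0,i=8
  ##.#. -> #   bit 26 = 1  t=0,i=22
  ##..# -> #   bit 25 = 1  t=0,i=18
  ##... -> .   bit 24 = 0  t=1,i=0
  #.### -> .   bit 23 = 0  t=0,i=9
  #.##. -> .   bit 22 = 0  t=3,i=2
  #.#.# -> .   bit 21 = 0  t=6,i=11
  #.#.. -> #   bit 20 = 1  t=0,i=23
  #..## -> .   bit 19 = 0  t=0,i=5
  #..#. -> #   bit 18 = 1  t=1,i=6
  #...# -> .   bit 17 = 0  t=0,i=1
  #.... -> #   bit 16 = 1  t=1,i=1
  .#### -> .   bit 15 = 0  t=0,i=10
  .###. -> .   bit 14 = 0  t=1,i=22
  .##.# -> #   bit 13 = 1  t=0,i=7
  .##.. -> #   bit 12 = 1  t=2,i=2
  .#.## -> .   bit 11 = 0  t=3,i=1
  .#.#. -> .   bit 10 = 0  t=2,i=20
  .#..# -> #   bit 9 = 1  t=0,i=4
  .#... -> .   bit 8 = 0  t=0,i=0
  ..### -> #   bit 7 = 1  t=1,i=21
  ..##. -> .   bit 6 = 0  t=0,i=6
  ..#.# -> .   bit 5 = 0  t=2,i=19
  ..#.. -> .   bit 4 = 0  t=0,i=3
  ...## -> #   bit 3 = 1  t=2,i=0
  ...#. -> .   bit 2 = 0  t=0,i=2
  ....# -> #   bit 1 = 1  t=1,i=2
  ..... -> .   bit 0 = 0  t=1,i=10
  bits 00000110000101010011001010001010 = 102052490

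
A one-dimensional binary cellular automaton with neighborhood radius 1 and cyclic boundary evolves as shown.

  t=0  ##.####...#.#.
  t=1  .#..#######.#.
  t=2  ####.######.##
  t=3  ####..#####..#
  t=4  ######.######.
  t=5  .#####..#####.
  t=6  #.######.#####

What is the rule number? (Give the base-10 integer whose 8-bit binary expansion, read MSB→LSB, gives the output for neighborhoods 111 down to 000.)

215

  ###|#  b7=1 t=0,i=4
  ##.|#  b6=1 t=0,i=1
  #.#|.  b5=0 t=0,i=2
  #..|#  b4=1 t=0,i=7
  .##|.  b3=0 t=0,i=0
  .#.|#  b2=1 t=0,i=10
  ..#|#  b1=1 t=0,i=9
  ...|#  b0=1 t=0,i=8
  bits 11010111 = 215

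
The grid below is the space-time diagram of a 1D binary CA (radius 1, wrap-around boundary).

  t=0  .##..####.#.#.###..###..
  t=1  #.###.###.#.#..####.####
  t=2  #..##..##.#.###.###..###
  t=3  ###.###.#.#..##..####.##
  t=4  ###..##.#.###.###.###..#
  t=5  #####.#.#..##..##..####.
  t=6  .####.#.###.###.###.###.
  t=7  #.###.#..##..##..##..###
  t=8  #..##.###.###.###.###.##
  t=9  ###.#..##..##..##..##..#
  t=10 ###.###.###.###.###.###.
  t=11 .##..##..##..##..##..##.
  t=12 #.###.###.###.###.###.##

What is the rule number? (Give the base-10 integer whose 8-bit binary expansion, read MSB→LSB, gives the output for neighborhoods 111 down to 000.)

215

  ###|#  b7=1 t=0,i=6
  ##.|#  b6=1 t=0,i=2
  #.#|.  b5=0 t=0,i=9
  #..|#  b4=1 t=0,i=3
  .##|.  b3=0 t=0,i=1
  .#.|#  b2=1 t=0,i=10
  ..#|#  b1=1 t=0,i=0
  ...|#  b0=1 t=0,i=23
  bits 11010111 = 215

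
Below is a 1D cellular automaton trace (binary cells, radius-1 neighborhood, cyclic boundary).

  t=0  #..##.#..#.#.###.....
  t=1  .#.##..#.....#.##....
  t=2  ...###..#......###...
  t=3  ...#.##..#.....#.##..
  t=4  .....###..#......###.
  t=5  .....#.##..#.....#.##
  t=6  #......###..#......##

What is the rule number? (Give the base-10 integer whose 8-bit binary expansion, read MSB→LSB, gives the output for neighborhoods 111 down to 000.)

  ###|.  b7=0 t=0,i=14
  ##.|#  b6=1 t=0,i=4
  #.#|.  b5=0 t=0,i=5
  #..|#  b4=1 t=0,i=1
  .##|#  b3=1 t=0,i=3
  .#.|.  b2=0 t=0,i=0
  ..#|.  b1=0 t=0,i=2
  ...|.  b0=0 t=0,i=17
  bits 01011000 = 88

88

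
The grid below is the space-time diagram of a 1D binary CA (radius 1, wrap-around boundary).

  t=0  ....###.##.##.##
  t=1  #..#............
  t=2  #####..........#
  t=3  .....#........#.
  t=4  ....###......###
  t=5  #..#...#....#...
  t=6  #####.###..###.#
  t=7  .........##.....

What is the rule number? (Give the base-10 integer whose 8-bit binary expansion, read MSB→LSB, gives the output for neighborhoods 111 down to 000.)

22

  nb ###: next=.  (t=0,i=5, bit7=0)
  nb ##.: next=.  (t=0,i=6, bit6=0)
  nb #.#: next=.  (t=0,i=7, bit5=0)
  nb #..: next=#  (t=0,i=0, bit4=1)
  nb .##: next=.  (t=0,i=4, bit3=0)
  nb .#.: next=#  (t=1,i=0, bit2=1)
  nb ..#: next=#  (t=0,i=3, bit1=1)
  nb ...: next=.  (t=0,i=1, bit0=0)
  bits 00010110 = 22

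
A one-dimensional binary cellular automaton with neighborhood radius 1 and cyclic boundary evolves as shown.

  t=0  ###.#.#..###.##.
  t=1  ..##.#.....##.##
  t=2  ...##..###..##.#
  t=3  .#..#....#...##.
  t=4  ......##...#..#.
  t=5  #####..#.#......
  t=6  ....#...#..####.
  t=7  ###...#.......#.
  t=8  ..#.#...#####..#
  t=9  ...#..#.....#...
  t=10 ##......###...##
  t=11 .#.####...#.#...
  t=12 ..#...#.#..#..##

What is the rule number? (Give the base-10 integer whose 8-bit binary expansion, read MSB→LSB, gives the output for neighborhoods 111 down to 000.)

97

  [7] ### => .  t=0,i=1
  [6] ##. => #  t=0,i=2
  [5] #.# => #  t=0,i=3
  [4] #.. => .  t=0,i=7
  [3] .## => .  t=0,i=0
  [2] .#. => .  t=0,i=4
  [1] ..# => .  t=0,i=8
  [0] ... => #  t=1,i=7
  bits 01100001 = 97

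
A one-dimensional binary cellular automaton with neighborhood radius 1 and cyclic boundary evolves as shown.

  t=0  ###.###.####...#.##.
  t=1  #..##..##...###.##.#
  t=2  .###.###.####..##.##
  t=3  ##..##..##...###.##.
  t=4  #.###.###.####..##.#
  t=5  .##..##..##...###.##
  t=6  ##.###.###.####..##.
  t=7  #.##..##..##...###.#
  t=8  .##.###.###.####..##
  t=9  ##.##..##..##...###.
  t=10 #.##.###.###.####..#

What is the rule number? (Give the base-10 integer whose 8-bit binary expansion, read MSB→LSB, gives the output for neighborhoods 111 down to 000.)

59

  [7] ### => .  t=0,i=1
  [6] ##. => .  t=0,i=2
  [5] #.# => #  t=0,i=3
  [4] #.. => #  t=0,i=12
  [3] .## => #  t=0,i=0
  [2] .#. => .  t=0,i=15
  [1] ..# => #  t=0,i=14
  [0] ... => #  t=0,i=13
  bits 00111011 = 59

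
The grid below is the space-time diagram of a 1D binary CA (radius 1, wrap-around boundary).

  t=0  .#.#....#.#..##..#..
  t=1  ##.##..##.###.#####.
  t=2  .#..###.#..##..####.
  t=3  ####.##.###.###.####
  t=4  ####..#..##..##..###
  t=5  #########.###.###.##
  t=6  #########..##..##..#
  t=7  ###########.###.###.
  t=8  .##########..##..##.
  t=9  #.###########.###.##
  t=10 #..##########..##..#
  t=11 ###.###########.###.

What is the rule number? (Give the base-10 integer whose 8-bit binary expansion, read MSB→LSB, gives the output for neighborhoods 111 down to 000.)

214

  nb ###: next=#  (t=1,i=11, bit7=1)
  nb ##.: next=#  (t=0,i=14, bit6=1)
  nb #.#: next=.  (t=0,i=2, bit5=0)
  nb #..: next=#  (t=0,i=4, bit4=1)
  nb .##: next=.  (t=0,i=13, bit3=0)
  nb .#.: next=#  (t=0,i=1, bit2=1)
  nb ..#: next=#  (t=0,i=0, bit1=1)
  nb ...: next=.  (t=0,i=5, bit0=0)
  bits 11010110 = 214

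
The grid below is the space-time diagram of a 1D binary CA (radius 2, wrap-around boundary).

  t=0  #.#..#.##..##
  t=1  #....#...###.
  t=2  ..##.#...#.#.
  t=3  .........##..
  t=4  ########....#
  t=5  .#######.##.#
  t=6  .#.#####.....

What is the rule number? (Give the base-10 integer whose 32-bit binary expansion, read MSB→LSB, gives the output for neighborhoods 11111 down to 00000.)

  nb #####: next=#  (t=4,i=1, bit31=1)
  nb ####.: next=#  (t=4,i=6, bit30=1)
  nb ###.#: next=#  (t=0,i=0, bit29=1)
  nb ###..: next=#  (t=4,i=7, bit28=1)
  nb ##.##: next=.  (t=5,i=8, bit27=0)
  nb ##.#.: next=.  (t=0,i=1, bit26=0)
  nb ##..#: next=#  (t=0,i=9, bit25=1)
  nb ##...: next=.  (t=3,i=11, bit24=0)
  nb #.###: next=#  (t=5,i=1, bit23=1)
  nb #.##.: next=.  (t=0,i=7, bit22=0)
  nb #.#.#: next=.  (t=5,i=12, bit21=0)
  nb #.#..: next=.  (t=0,i=2, bit20=0)
  nb #..##: next=#  (t=0,i=10, bit19=1)
  nb #..#.: next=.  (t=0,i=4, bit18=0)
  nb #...#: next=.  (t=1,i=7, bit17=0)
  nb #....: next=#  (t=1,i=2, bit16=1)
  nb .####: next=.  (t=4,i=0, bit15=0)
  nb .###.: next=.  (t=0,i=12, bit14=0)
  nb .##.#: next=.  (t=2,i=3, bit13=0)
  nb .##..: next=.  (t=0,i=8, bit12=0)
  nb .#.##: next=.  (t=0,i=6, bit11=0)
  nb .#.#.: next=#  (t=2,i=10, bit10=1)
  nb .#..#: next=.  (t=0,i=3, bit9=0)
  nb .#...: next=.  (t=1,i=1, bit8=0)
  nb ..###: next=#  (t=0,i=11, bit7=1)
  nb ..##.: next=.  (t=2,i=2, bit6=0)
  nb ..#.#: next=#  (t=0,i=5, bit5=1)
  nb ..#..: next=#  (t=1,i=5, bit4=1)
  nb ...##: next=.  (t=1,i=8, bit3=0)
  nb ...#.: next=.  (t=1,i=4, bit2=0)
  nb ....#: next=#  (t=1,i=3, bit1=1)
  nb .....: next=#  (t=3,i=0, bit0=1)
  bits 11110010100010010000010010110011 = 4069065907

4069065907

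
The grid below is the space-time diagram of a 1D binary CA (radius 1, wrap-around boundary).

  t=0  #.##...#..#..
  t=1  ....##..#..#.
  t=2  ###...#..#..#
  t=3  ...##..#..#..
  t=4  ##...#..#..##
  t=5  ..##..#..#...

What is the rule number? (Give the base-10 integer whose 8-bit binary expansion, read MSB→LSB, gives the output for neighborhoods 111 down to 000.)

  nb ###: next=.  (t=2,i=0, bit7=0)
  nb ##.: next=.  (t=0,i=3, bit6=0)
  nb #.#: next=.  (t=0,i=1, bit5=0)
  nb #..: next=#  (t=0,i=4, bit4=1)
  nb .##: next=.  (t=0,i=2, bit3=0)
  nb .#.: next=.  (t=0,i=0, bit2=0)
  nb ..#: next=.  (t=0,i=6, bit1=0)
  nb ...: next=#  (t=0,i=5, bit0=1)
  bits 00010001 = 17

17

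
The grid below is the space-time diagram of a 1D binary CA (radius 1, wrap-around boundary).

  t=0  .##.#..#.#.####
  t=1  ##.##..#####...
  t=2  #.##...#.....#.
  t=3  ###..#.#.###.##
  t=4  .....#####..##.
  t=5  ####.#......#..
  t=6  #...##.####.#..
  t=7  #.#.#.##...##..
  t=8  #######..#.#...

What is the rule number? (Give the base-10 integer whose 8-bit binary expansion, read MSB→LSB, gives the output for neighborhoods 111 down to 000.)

45

  [7] ### => .  t=0,i=12
  [6] ##. => .  t=0,i=2
  [5] #.# => #  t=0,i=0
  [4] #.. => .  t=0,i=5
  [3] .## => #  t=0,i=1
  [2] .#. => #  t=0,i=4
  [1] ..# => .  t=0,i=6
  [0] ... => #  t=1,i=13
  bits 00101101 = 45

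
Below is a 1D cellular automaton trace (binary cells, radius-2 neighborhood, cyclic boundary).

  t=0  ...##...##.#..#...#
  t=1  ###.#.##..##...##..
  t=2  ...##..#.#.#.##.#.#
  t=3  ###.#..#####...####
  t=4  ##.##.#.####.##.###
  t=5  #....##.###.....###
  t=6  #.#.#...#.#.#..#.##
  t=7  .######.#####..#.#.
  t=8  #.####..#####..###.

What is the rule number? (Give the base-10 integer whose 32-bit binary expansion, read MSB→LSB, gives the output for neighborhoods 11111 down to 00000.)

3569063208

  nb #####: next=#  (t=3,i=0, bit31=1)
  nb ####.: next=#  (t=3,i=1, bit30=1)
  nb ###.#: next=.  (t=1,i=2, bit29=0)
  nb ###..: next=#  (t=3,i=11, bit28=1)
  nb ##.##: next=.  (t=4,i=2, bit27=0)
  nb ##.#.: next=#  (t=0,i=10, bit26=1)
  nb ##..#: next=.  (t=1,i=8, bit25=0)
  nb ##...: next=.  (t=0,i=5, bit24=0)
  nb #.###: next=#  (t=4,i=8, bit23=1)
  nb #.##.: next=.  (t=1,i=6, bit22=0)
  nb #.#.#: next=#  (t=1,i=4, bit21=1)
  nb #.#..: next=#  (t=0,i=11, bit20=1)
  nb #..##: next=#  (t=1,i=9, bit19=1)
  nb #..#.: next=.  (t=0,i=13, bit18=0)
  nb #...#: next=#  (t=0,i=1, bit17=1)
  nb #....: next=#  (t=5,i=2, bit16=1)
  nb .####: next=#  (t=3,i=8, bit15=1)
  nb .###.: next=.  (t=1,i=1, bit14=0)
  nb .##.#: next=.  (t=0,i=9, bit13=0)
  nb .##..: next=#  (t=0,i=4, bit12=1)
  nb .#.##: next=.  (t=1,i=5, bit11=0)
  nb .#.#.: next=#  (t=2,i=8, bit10=1)
  nb .#..#: next=.  (t=0,i=12, bit9=0)
  nb .#...: next=#  (t=0,i=0, bit8=1)
  nb ..###: next=.  (t=1,i=0, bit7=0)
  nb ..##.: next=.  (t=0,i=3, bit6=0)
  nb ..#.#: next=#  (t=2,i=7, bit5=1)
  nb ..#..: next=.  (t=0,i=14, bit4=0)
  nb ...##: next=#  (t=0,i=2, bit3=1)
  nb ...#.: next=.  (t=0,i=17, bit2=0)
  nb ....#: next=.  (t=5,i=3, bit1=0)
  nb .....: next=.  (t=5,i=13, bit0=0)
  bits 11010100101110111001010100101000 = 3569063208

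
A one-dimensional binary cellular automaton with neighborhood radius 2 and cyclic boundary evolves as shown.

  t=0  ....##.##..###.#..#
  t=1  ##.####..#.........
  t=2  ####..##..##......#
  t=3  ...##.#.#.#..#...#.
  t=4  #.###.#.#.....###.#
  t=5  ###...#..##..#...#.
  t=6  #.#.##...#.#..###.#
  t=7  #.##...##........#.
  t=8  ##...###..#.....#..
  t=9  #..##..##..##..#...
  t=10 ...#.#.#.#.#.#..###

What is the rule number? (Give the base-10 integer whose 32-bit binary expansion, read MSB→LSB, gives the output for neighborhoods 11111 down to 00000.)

446900556

  #####|.  b31=0 t=2,i=1
  ####.|.  b30=0 t=1,i=5
  ###.#|.  b29=0 t=0,i=13
  ###..|#  b28=1 t=1,i=6
  ##.##|#  b27=1 t=0,i=6
  ##.#.|.  b26=0 t=0,i=14
  ##..#|#  b25=1 t=0,i=9
  ##...|.  b24=0 t=2,i=12
  #.###|#  b23=1 t=1,i=3
  #.##.|.  b22=0 t=0,i=7
  #.#.#|#  b21=1 t=3,i=6
  #.#..|.  b20=0 t=0,i=15
  #..##|.  b19=0 t=0,i=10
  #..#.|.  b18=0 t=0,i=17
  #...#|#  b17=1 t=3,i=15
  #....|#  b16=1 t=0,i=1
  .####|.  b15=0 t=1,i=4
  .###.|.  b14=0 t=0,i=12
  .##.#|#  b13=1 t=0,i=5
  .##..|.  b12=0 t=0,i=8
  .#.##|#  b11=1 t=5,i=18
  .#.#.|.  b10=0 t=3,i=7
  .#..#|.  b9=0 t=0,i=16
  .#...|#  b8=1 t=0,i=0
  ..###|.  b7=0 t=0,i=11
  ..##.|#  b6=1 t=0,i=4
  ..#.#|.  b5=0 t=5,i=17
  ..#..|.  b4=0 t=0,i=18
  ...##|#  b3=1 t=0,i=3
  ...#.|#  b2=1 t=3,i=16
  ....#|.  b1=0 t=0,i=2
  .....|.  b0=0 t=1,i=12
  bits 00011010101000110010100101001100 = 446900556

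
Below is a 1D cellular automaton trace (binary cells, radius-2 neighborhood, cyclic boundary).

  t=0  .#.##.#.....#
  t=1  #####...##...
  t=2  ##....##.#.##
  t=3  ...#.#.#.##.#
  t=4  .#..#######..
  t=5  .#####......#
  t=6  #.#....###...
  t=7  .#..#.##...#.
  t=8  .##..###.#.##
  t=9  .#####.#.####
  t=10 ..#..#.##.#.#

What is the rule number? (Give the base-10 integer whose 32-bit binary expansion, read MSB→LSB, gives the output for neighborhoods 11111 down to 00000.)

  ##### -> .   bit 31 = 0  t=1,i=2
  ####. -> .   bit 30 = 0  t=1,i=3
  ###.# -> #   bit 29 = 1  t=8,i=7
  ###.. -> .   bit 28 = 0  t=1,i=4
  ##.## -> .   bit 27 = 0  t=8,i=0
  ##.#. -> .   bit 26 = 0  t=0,i=5
  ##..# -> #   bit 25 = 1  t=8,i=3
  ##... -> .   bit 24 = 0  t=1,i=5
  #.### -> .   bit 23 = 0  t=2,i=11
  #.##. -> #   bit 22 = 1  t=0,i=3
  #.#.# -> #   bit 21 = 1  t=0,i=1
  #.#.. -> .   bit 20 = 0  t=0,i=6
  #..## -> #   bit 19 = 1  t=4,i=3
  #..#. -> .   bit 18 = 0  t=7,i=0
  #...# -> #   bit 17 = 1  t=1,i=6
  #.... -> #   bit 16 = 1  t=0,i=8
  .#### -> #   bit 15 = 1  t=1,i=1
  .###. -> .   bit 14 = 0  t=6,i=8
  .##.# -> #   bit 13 = 1  t=0,i=4
  .##.. -> #   bit 12 = 1  t=1,i=9
  .#.## -> #   bit 11 = 1  t=0,i=2
  .#.#. -> #   bit 10 = 1  t=0,i=0
  .#..# -> #   bit 9 = 1  t=4,i=2
  .#... -> .   bit 8 = 0  t=0,i=7
  ..### -> #   bit 7 = 1  t=1,i=0
  ..##. -> .   bit 6 = 0  t=1,i=8
  ..#.# -> .   bit 5 = 0  t=0,i=12
  ..#.. -> #   bit 4 = 1  t=4,i=1
  ...## -> #   bit 3 = 1  t=1,i=7
  ...#. -> .   bit 2 = 0  t=0,i=11
  ....# -> .   bit 1 = 0  t=0,i=10
  ..... -> #   bit 0 = 1  t=0,i=9
  bits 00100010011010111011111010011001 = 577486489

577486489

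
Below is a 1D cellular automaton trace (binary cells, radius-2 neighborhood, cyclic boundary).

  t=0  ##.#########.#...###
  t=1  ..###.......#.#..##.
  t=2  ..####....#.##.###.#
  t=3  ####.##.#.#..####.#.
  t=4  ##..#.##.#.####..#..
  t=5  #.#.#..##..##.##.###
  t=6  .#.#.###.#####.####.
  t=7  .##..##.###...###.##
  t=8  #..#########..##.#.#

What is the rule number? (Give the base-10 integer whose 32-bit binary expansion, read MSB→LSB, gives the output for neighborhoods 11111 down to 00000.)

  #####|.  b31=0 t=0,i=5
  ####.|.  b30=0 t=0,i=0
  ###.#|.  b29=0 t=0,i=1
  ###..|#  b28=1 t=1,i=4
  ##.##|#  b27=1 t=0,i=2
  ##.#.|#  b26=1 t=0,i=12
  ##..#|#  b25=1 t=4,i=2
  ##...|#  b24=1 t=1,i=5
  #.###|#  b23=1 t=0,i=3
  #.##.|.  b22=0 t=2,i=12
  #.#.#|.  b21=0 t=3,i=8
  #.#..|.  b20=0 t=0,i=13
  #..##|#  b19=1 t=1,i=16
  #..#.|.  b18=0 t=4,i=3
  #...#|.  b17=0 t=0,i=15
  #....|.  b16=0 t=1,i=6
  .####|#  b15=1 t=0,i=4
  .###.|#  b14=1 t=1,i=3
  .##.#|#  b13=1 t=2,i=13
  .##..|.  b12=0 t=1,i=18
  .#.##|.  b11=0 t=2,i=11
  .#.#.|#  b10=1 t=1,i=13
  .#..#|#  b9=1 t=1,i=15
  .#...|#  b8=1 t=0,i=14
  ..###|#  b7=1 t=0,i=17
  ..##.|#  b6=1 t=1,i=17
  ..#.#|#  b5=1 t=1,i=12
  ..#..|#  b4=1 t=4,i=17
  ...##|.  b3=0 t=0,i=16
  ...#.|.  b2=0 t=1,i=11
  ....#|#  b1=1 t=1,i=10
  .....|.  b0=0 t=1,i=7
  bits 00011111100010001110011111110010 = 529065970

529065970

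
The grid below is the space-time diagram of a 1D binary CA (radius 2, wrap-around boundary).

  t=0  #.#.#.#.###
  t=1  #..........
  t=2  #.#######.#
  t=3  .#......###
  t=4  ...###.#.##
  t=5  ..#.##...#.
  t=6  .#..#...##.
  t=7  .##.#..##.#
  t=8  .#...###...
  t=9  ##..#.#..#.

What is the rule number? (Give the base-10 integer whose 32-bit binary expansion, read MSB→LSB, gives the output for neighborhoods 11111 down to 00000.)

709444189

  nb #####: next=.  (t=2,i=4, bit31=0)
  nb ####.: next=.  (t=0,i=10, bit30=0)
  nb ###.#: next=#  (t=0,i=0, bit29=1)
  nb ###..: next=.  (t=8,i=7, bit28=0)
  nb ##.##: next=#  (t=2,i=1, bit27=1)
  nb ##.#.: next=.  (t=0,i=1, bit26=0)
  nb ##..#: next=#  (t=6,i=10, bit25=1)
  nb ##...: next=.  (t=4,i=0, bit24=0)
  nb #.###: next=.  (t=0,i=8, bit23=0)
  nb #.##.: next=#  (t=2,i=10, bit22=1)
  nb #.#.#: next=.  (t=0,i=2, bit21=0)
  nb #.#..: next=.  (t=3,i=1, bit20=0)
  nb #..##: next=#  (t=7,i=6, bit19=1)
  nb #..#.: next=.  (t=6,i=0, bit18=0)
  nb #...#: next=.  (t=4,i=1, bit17=0)
  nb #....: next=#  (t=1,i=2, bit16=1)
  nb .####: next=.  (t=0,i=9, bit15=0)
  nb .###.: next=#  (t=3,i=9, bit14=1)
  nb .##.#: next=.  (t=2,i=0, bit13=0)
  nb .##..: next=.  (t=4,i=10, bit12=0)
  nb .#.##: next=.  (t=0,i=7, bit11=0)
  nb .#.#.: next=.  (t=0,i=3, bit10=0)
  nb .#..#: next=#  (t=6,i=2, bit9=1)
  nb .#...: next=.  (t=1,i=1, bit8=0)
  nb ..###: next=.  (t=3,i=8, bit7=0)
  nb ..##.: next=#  (t=6,i=8, bit6=1)
  nb ..#.#: next=.  (t=5,i=2, bit5=0)
  nb ..#..: next=#  (t=1,i=0, bit4=1)
  nb ...##: next=#  (t=3,i=7, bit3=1)
  nb ...#.: next=#  (t=1,i=10, bit2=1)
  nb ....#: next=.  (t=1,i=9, bit1=0)
  nb .....: next=#  (t=1,i=3, bit0=1)
  bits 00101010010010010100001001011101 = 709444189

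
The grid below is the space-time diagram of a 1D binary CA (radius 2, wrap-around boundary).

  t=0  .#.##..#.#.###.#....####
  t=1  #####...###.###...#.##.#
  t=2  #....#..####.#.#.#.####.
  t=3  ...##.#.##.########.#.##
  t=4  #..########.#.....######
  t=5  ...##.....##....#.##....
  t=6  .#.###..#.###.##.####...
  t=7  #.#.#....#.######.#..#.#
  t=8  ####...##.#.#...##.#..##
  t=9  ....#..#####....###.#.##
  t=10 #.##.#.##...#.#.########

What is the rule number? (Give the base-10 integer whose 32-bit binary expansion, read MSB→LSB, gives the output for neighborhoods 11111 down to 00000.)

761331398

  ##### -> .   bit 31 = 0  t=1,i=1
  ####. -> .   bit 30 = 0  t=0,i=22
  ###.# -> #   bit 29 = 1  t=0,i=13
  ###.. -> .   bit 28 = 0  t=1,i=4
  ##.## -> #   bit 27 = 1  t=1,i=11
  ##.#. -> #   bit 26 = 1  t=0,i=0
  ##..# -> .   bit 25 = 0  t=0,i=5
  ##... -> #   bit 24 = 1  t=1,i=5
  #.### -> .   bit 23 = 0  t=0,i=11
  #.##. -> #   bit 22 = 1  t=0,i=3
  #.#.# -> #   bit 21 = 1  t=0,i=1
  #.#.. -> .   bit 20 = 0  t=0,i=15
  #..## -> .   bit 19 = 0  t=2,i=7
  #..#. -> .   bit 18 = 0  t=0,i=6
  #...# -> .   bit 17 = 0  t=1,i=6
  #.... -> .   bit 16 = 0  t=0,i=17
  .#### -> #   bit 15 = 1  t=0,i=21
  .###. -> #   bit 14 = 1  t=0,i=12
  .##.# -> #   bit 13 = 1  t=1,i=21
  .##.. -> #   bit 12 = 1  t=0,i=4
  .#.## -> #   bit 11 = 1  t=0,i=2
  .#.#. -> #   bit 10 = 1  t=0,i=8
  .#..# -> #   bit 9 = 1  t=2,i=6
  .#... -> .   bit 8 = 0  t=0,i=16
  ..### -> #   bit 7 = 1  t=0,i=20
  ..##. -> #   bit 6 = 1  t=3,i=3
  ..#.# -> .   bit 5 = 0  t=0,i=7
  ..#.. -> .   bit 4 = 0  t=2,i=5
  ...## -> .   bit 3 = 0  t=0,i=19
  ...#. -> #   bit 2 = 1  t=1,i=17
  ....# -> #   bit 1 = 1  t=0,i=18
  ..... -> .   bit 0 = 0  t=4,i=15
  bits 00101101011000001111111011000110 = 761331398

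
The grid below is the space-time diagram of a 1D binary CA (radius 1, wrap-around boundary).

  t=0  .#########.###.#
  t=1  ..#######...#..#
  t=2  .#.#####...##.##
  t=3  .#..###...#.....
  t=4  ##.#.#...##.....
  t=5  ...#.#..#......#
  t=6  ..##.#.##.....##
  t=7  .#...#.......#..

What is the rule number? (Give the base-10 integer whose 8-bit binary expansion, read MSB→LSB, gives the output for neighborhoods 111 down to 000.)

134

  ###|#  b7=1 t=0,i=2
  ##.|.  b6=0 t=0,i=9
  #.#|.  b5=0 t=0,i=0
  #..|.  b4=0 t=1,i=0
  .##|.  b3=0 t=0,i=1
  .#.|#  b2=1 t=0,i=15
  ..#|#  b1=1 t=1,i=1
  ...|.  b0=0 t=1,i=10
  bits 10000110 = 134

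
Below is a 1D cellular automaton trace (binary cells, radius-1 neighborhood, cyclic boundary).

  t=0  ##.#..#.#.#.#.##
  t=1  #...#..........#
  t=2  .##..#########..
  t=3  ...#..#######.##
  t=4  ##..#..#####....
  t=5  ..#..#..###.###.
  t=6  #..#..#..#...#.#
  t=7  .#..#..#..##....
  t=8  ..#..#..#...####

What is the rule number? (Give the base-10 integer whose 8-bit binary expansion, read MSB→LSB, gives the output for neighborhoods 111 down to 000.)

  ###|#  b7=1 t=0,i=0
  ##.|.  b6=0 t=0,i=1
  #.#|.  b5=0 t=0,i=2
  #..|#  b4=1 t=0,i=4
  .##|.  b3=0 t=0,i=14
  .#.|.  b2=0 t=0,i=3
  ..#|.  b1=0 t=0,i=5
  ...|#  b0=1 t=1,i=2
  bits 10010001 = 145

145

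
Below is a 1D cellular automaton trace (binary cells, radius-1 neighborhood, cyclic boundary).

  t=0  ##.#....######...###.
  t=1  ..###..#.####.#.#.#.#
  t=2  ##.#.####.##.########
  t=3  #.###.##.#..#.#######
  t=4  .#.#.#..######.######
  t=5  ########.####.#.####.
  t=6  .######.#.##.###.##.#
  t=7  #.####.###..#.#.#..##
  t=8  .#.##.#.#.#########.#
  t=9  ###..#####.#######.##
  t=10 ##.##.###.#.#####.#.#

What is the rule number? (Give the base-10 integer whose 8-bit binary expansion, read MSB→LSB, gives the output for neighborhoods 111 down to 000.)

  ### -> #   bit 7 = 1  t=0,i=9
  ##. -> .   bit 6 = 0  t=0,i=1
  #.# -> #   bit 5 = 1  t=0,i=2
  #.. -> #   bit 4 = 1  t=0,i=4
  .## -> .   bit 3 = 0  t=0,i=0
  .#. -> #   bit 2 = 1  t=0,i=3
  ..# -> #   bit 1 = 1  t=0,i=7
  ... -> .   bit 0 = 0  t=0,i=5
  bits 10110110 = 182

182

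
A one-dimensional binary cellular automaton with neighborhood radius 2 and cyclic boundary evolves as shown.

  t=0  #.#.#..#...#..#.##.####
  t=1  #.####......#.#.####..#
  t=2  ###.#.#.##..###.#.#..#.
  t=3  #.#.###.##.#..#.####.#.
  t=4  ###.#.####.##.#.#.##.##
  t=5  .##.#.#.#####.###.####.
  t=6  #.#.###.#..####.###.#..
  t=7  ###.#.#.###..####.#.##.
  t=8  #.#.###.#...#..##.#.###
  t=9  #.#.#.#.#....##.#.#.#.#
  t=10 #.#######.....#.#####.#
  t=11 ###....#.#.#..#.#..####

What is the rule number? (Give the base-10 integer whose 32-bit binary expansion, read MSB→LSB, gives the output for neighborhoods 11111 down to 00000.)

1777874465

  ##### -> .   bit 31 = 0  t=0,i=21
  ####. -> #   bit 30 = 1  t=0,i=22
  ###.# -> #   bit 29 = 1  t=0,i=0
  ###.. -> .   bit 28 = 0  t=1,i=5
  ##.## -> #   bit 27 = 1  t=0,i=18
  ##.#. -> .   bit 26 = 0  t=0,i=1
  ##..# -> .   bit 25 = 0  t=1,i=20
  ##... -> #   bit 24 = 1  t=1,i=6
  #.### -> #   bit 23 = 1  t=0,i=19
  #.##. -> #   bit 22 = 1  t=0,i=16
  #.#.# -> #   bit 21 = 1  t=0,i=2
  #.#.. -> #   bit 20 = 1  t=0,i=4
  #..## -> #   bit 19 = 1  t=1,i=21
  #..#. -> .   bit 18 = 0  t=0,i=6
  #...# -> .   bit 17 = 0  t=0,i=9
  #.... -> .   bit 16 = 0  t=1,i=7
  .#### -> .   bit 15 = 0  t=0,i=20
  .###. -> .   bit 14 = 0  t=2,i=1
  .##.# -> #   bit 13 = 1  t=0,i=17
  .##.. -> #   bit 12 = 1  t=2,i=9
  .#.## -> .   bit 11 = 0  t=0,i=15
  .#.#. -> #   bit 10 = 1  t=0,i=3
  .#..# -> #   bit 9 = 1  t=0,i=5
  .#... -> .   bit 8 = 0  t=0,i=8
  ..### -> .   bit 7 = 0  t=2,i=12
  ..##. -> .   bit 6 = 0  t=1,i=22
  ..#.# -> #   bit 5 = 1  t=0,i=14
  ..#.. -> .   bit 4 = 0  t=0,i=7
  ...## -> .   bit 3 = 0  t=9,i=12
  ...#. -> .   bit 2 = 0  t=0,i=10
  ....# -> .   bit 1 = 0  t=1,i=10
  ..... -> #   bit 0 = 1  t=1,i=8
  bits 01101001111110000011011000100001 = 1777874465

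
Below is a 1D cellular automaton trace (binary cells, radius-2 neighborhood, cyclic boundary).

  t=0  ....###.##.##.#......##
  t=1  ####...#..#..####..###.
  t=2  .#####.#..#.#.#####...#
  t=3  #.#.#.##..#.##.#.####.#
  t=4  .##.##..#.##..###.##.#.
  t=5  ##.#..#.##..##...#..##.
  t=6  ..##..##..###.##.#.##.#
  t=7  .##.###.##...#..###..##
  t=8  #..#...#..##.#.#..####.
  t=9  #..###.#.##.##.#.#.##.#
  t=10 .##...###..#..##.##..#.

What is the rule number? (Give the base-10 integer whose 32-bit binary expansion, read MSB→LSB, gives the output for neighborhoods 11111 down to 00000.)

1597737338

  ##### -> .   bit 31 = 0  t=2,i=3
  ####. -> #   bit 30 = 1  t=1,i=2
  ###.# -> .   bit 29 = 0  t=0,i=6
  ###.. -> #   bit 28 = 1  t=1,i=3
  ##.## -> #   bit 27 = 1  t=0,i=7
  ##.#. -> #   bit 26 = 1  t=0,i=13
  ##..# -> #   bit 25 = 1  t=1,i=17
  ##... -> #   bit 24 = 1  t=0,i=0
  #.### -> .   bit 23 = 0  t=1,i=0
  #.##. -> .   bit 22 = 0  t=0,i=8
  #.#.# -> #   bit 21 = 1  t=2,i=12
  #.#.. -> #   bit 20 = 1  t=0,i=14
  #..## -> #   bit 19 = 1  t=1,i=12
  #..#. -> .   bit 18 = 0  t=1,i=9
  #...# -> #   bit 17 = 1  t=1,i=5
  #.... -> #   bit 16 = 1  t=0,i=1
  .#### -> #   bit 15 = 1  t=1,i=1
  .###. -> .   bit 14 = 0  t=0,i=5
  .##.# -> .   bit 13 = 0  t=0,i=9
  .##.. -> .   bit 12 = 0  t=0,i=22
  .#.## -> #   bit 11 = 1  t=2,i=0
  .#.#. -> .   bit 10 = 0  t=2,i=11
  .#..# -> .   bit 9 = 0  t=1,i=8
  .#... -> #   bit 8 = 1  t=0,i=15
  ..### -> .   bit 7 = 0  t=0,i=4
  ..##. -> #   bit 6 = 1  t=0,i=21
  ..#.# -> #   bit 5 = 1  t=2,i=10
  ..#.. -> #   bit 4 = 1  t=1,i=7
  ...## -> #   bit 3 = 1  t=0,i=3
  ...#. -> .   bit 2 = 0  t=1,i=6
  ....# -> #   bit 1 = 1  t=0,i=2
  ..... -> .   bit 0 = 0  t=0,i=17
  bits 01011111001110111000100101111010 = 1597737338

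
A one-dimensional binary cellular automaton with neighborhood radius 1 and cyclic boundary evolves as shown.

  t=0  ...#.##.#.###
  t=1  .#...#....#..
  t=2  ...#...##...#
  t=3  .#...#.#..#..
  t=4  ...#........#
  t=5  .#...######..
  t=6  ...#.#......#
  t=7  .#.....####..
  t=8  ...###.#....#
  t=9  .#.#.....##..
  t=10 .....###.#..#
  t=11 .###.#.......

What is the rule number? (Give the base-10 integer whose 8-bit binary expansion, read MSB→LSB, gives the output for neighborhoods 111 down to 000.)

9

  ###|.  b7=0 t=0,i=11
  ##.|.  b6=0 t=0,i=6
  #.#|.  b5=0 t=0,i=4
  #..|.  b4=0 t=0,i=0
  .##|#  b3=1 t=0,i=5
  .#.|.  b2=0 t=0,i=3
  ..#|.  b1=0 t=0,i=2
  ...|#  b0=1 t=0,i=1
  bits 00001001 = 9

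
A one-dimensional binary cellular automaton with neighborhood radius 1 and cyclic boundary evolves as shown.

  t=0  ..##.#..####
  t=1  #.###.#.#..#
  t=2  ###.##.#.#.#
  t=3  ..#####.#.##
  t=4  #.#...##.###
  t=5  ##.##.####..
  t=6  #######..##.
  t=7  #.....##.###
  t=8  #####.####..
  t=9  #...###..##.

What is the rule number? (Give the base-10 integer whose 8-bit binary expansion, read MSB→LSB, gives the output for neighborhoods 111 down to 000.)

121

  ### -> .   bit 7 = 0  t=0,i=9
  ##. -> #   bit 6 = 1  t=0,i=3
  #.# -> #   bit 5 = 1  t=0,i=4
  #.. -> #   bit 4 = 1  t=0,i=0
  .## -> #   bit 3 = 1  t=0,i=2
  .#. -> .   bit 2 = 0  t=0,i=5
  ..# -> .   bit 1 = 0  t=0,i=1
  ... -> #   bit 0 = 1  t=4,i=4
  bits 01111001 = 121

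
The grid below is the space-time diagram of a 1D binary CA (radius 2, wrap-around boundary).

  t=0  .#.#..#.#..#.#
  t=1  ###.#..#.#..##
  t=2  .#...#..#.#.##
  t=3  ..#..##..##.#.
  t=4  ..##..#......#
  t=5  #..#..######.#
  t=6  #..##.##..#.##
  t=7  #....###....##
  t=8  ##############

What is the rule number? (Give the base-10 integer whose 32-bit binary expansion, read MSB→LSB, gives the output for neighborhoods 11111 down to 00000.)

1507973019

  nb #####: next=.  (t=1,i=0, bit31=0)
  nb ####.: next=#  (t=1,i=1, bit30=1)
  nb ###.#: next=.  (t=1,i=2, bit29=0)
  nb ###..: next=#  (t=6,i=0, bit28=1)
  nb ##.##: next=#  (t=5,i=12, bit27=1)
  nb ##.#.: next=.  (t=1,i=3, bit26=0)
  nb ##..#: next=.  (t=3,i=7, bit25=0)
  nb ##...: next=#  (t=7,i=1, bit24=1)
  nb #.###: next=#  (t=6,i=12, bit23=1)
  nb #.##.: next=#  (t=2,i=12, bit22=1)
  nb #.#.#: next=#  (t=0,i=1, bit21=1)
  nb #.#..: next=.  (t=0,i=3, bit20=0)
  nb #..##: next=.  (t=1,i=11, bit19=0)
  nb #..#.: next=.  (t=0,i=5, bit18=0)
  nb #...#: next=.  (t=2,i=3, bit17=0)
  nb #....: next=#  (t=4,i=8, bit16=1)
  nb .####: next=#  (t=1,i=13, bit15=1)
  nb .###.: next=#  (t=6,i=13, bit14=1)
  nb .##.#: next=.  (t=2,i=13, bit13=0)
  nb .##..: next=#  (t=3,i=6, bit12=1)
  nb .#.##: next=.  (t=2,i=11, bit11=0)
  nb .#.#.: next=#  (t=0,i=0, bit10=1)
  nb .#..#: next=#  (t=0,i=4, bit9=1)
  nb .#...: next=#  (t=2,i=2, bit8=1)
  nb ..###: next=#  (t=1,i=12, bit7=1)
  nb ..##.: next=.  (t=3,i=5, bit6=0)
  nb ..#.#: next=.  (t=0,i=6, bit5=0)
  nb ..#..: next=#  (t=2,i=5, bit4=1)
  nb ...##: next=#  (t=7,i=4, bit3=1)
  nb ...#.: next=.  (t=2,i=4, bit2=0)
  nb ....#: next=#  (t=4,i=11, bit1=1)
  nb .....: next=#  (t=4,i=9, bit0=1)
  bits 01011001111000011101011110011011 = 1507973019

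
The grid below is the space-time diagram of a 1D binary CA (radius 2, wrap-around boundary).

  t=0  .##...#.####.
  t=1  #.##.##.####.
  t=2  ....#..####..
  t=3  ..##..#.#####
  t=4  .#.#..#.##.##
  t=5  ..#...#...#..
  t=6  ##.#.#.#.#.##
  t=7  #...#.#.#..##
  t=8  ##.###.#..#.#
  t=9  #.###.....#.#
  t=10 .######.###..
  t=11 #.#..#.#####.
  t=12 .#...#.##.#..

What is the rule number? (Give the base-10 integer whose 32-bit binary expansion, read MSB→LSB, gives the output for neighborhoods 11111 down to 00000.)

1502205230

  [31] ##### => .  t=3,i=10
  [30] ####. => #  t=0,i=10
  [29] ###.# => .  t=1,i=11
  [28] ###.. => #  t=0,i=11
  [27] ##.## => #  t=1,i=4
  [26] ##.#. => .  t=1,i=12
  [25] ##..# => .  t=0,i=12
  [24] ##... => #  t=0,i=3
  [23] #.### => #  t=0,i=8
  [22] #.##. => .  t=1,i=2
  [21] #.#.# => .  t=1,i=0
  [20] #.#.. => .  t=4,i=3
  [19] #..## => #  t=0,i=0
  [18] #..#. => .  t=3,i=5
  [17] #...# => .  t=0,i=4
  [16] #.... => #  t=2,i=12
  [15] .#### => #  t=0,i=9
  [14] .###. => #  t=7,i=12
  [13] .##.# => .  t=1,i=3
  [12] .##.. => #  t=0,i=2
  [11] .#.## => .  t=0,i=7
  [10] .#.#. => #  t=4,i=2
  [9] .#..# => .  t=2,i=5
  [8] .#... => #  t=5,i=3
  [7] ..### => .  t=2,i=7
  [6] ..##. => .  t=0,i=1
  [5] ..#.# => #  t=0,i=6
  [4] ..#.. => .  t=2,i=4
  [3] ...## => #  t=10,i=0
  [2] ...#. => #  t=0,i=5
  [1] ....# => #  t=2,i=2
  [0] ..... => .  t=2,i=0
  bits 01011001100010011101010100101110 = 1502205230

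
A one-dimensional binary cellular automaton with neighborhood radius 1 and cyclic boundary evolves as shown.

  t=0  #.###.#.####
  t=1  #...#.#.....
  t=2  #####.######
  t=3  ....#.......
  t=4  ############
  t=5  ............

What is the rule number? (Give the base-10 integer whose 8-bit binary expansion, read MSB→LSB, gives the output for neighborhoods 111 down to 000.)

  ### -> .   bit 7 = 0  t=0,i=3
  ##. -> #   bit 6 = 1  t=0,i=0
  #.# -> .   bit 5 = 0  t=0,i=1
  #.. -> #   bit 4 = 1  t=1,i=1
  .## -> .   bit 3 = 0  t=0,i=2
  .#. -> #   bit 2 = 1  t=0,i=6
  ..# -> #   bit 1 = 1  t=1,i=3
  ... -> #   bit 0 = 1  t=1,i=2
  bits 01010111 = 87

87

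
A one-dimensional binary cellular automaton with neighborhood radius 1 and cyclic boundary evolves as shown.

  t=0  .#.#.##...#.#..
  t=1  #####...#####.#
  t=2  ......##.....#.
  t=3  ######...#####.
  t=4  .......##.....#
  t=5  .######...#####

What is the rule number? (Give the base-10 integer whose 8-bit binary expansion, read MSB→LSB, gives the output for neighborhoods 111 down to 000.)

  nb ###: next=.  (t=1,i=0, bit7=0)
  nb ##.: next=.  (t=0,i=6, bit6=0)
  nb #.#: next=#  (t=0,i=2, bit5=1)
  nb #..: next=.  (t=0,i=7, bit4=0)
  nb .##: next=.  (t=0,i=5, bit3=0)
  nb .#.: next=#  (t=0,i=1, bit2=1)
  nb ..#: next=#  (t=0,i=0, bit1=1)
  nb ...: next=#  (t=0,i=8, bit0=1)
  bits 00100111 = 39

39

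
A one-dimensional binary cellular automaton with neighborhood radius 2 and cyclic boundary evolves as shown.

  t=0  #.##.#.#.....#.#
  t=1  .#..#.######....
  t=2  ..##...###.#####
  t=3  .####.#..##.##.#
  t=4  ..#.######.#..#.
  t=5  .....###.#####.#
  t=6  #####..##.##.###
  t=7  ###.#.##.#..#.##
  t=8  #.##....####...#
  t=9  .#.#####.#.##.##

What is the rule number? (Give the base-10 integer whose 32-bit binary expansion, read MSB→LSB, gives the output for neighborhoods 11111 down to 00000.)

  [31] ##### => #  t=1,i=8
  [30] ####. => .  t=1,i=10
  [29] ###.# => #  t=2,i=9
  [28] ###.. => #  t=1,i=11
  [27] ##.## => #  t=0,i=1
  [26] ##.#. => #  t=0,i=4
  [25] ##..# => .  t=2,i=0
  [24] ##... => #  t=1,i=12
  [23] #.### => .  t=1,i=6
  [22] #.##. => .  t=0,i=2
  [21] #.#.# => .  t=0,i=5
  [20] #.#.. => #  t=0,i=7
  [19] #..## => #  t=2,i=1
  [18] #..#. => #  t=1,i=3
  [17] #...# => .  t=2,i=5
  [16] #.... => #  t=0,i=9
  [15] .#### => #  t=1,i=7
  [14] .###. => .  t=2,i=8
  [13] .##.# => .  t=0,i=0
  [12] .##.. => #  t=2,i=3
  [11] .#.## => .  t=0,i=14
  [10] .#.#. => #  t=0,i=6
  [9] .#..# => #  t=1,i=2
  [8] .#... => #  t=0,i=8
  [7] ..### => .  t=2,i=7
  [6] ..##. => #  t=2,i=2
  [5] ..#.# => .  t=0,i=13
  [4] ..#.. => .  t=1,i=1
  [3] ...## => #  t=2,i=6
  [2] ...#. => .  t=0,i=12
  [1] ....# => #  t=0,i=11
  [0] ..... => #  t=0,i=10
  bits 10111101000111011001011101001011 = 3172833099

3172833099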